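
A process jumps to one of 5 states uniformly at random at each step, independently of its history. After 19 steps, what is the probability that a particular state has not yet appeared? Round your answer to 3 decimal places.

0.014

On each step the fixed state fails to appear with probability 4/5.
P(still missing after 19) = (4/5)^19 = 0.0144.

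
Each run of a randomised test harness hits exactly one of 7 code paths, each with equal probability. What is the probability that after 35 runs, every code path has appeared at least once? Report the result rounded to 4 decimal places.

By inclusion–exclusion over which code paths are missing,
P(all seen) = Σ_{j=0}^{7} (-1)^j C(7,j)((7-j)/7)^35
= 1.00000 - 0.03177 + 0.00016 - 0.00000 + 0.00000 - 0.00000 + 0.00000 - 0.00000
= 0.96840.

0.9684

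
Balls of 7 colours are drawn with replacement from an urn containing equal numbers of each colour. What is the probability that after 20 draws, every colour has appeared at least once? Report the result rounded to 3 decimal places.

Let A_i be the event that colour i is missing after 20 draws. By inclusion–exclusion on the A_i,
P(all seen) = Σ_{j=0}^{7} (-1)^j C(7,j)((7-j)/7)^20
= 1.0000 - 0.3207 + 0.0251 - 0.0005 + 0.0000 - 0.0000 + 0.0000 - 0.0000
= 0.7039.

0.704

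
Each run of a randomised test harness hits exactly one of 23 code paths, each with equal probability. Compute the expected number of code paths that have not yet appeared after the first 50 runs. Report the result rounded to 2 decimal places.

2.49

For each code path, P(unseen after 50) = (22/23)^50 = 0.108.
By linearity of expectation, E[unseen] = 23·(22/23)^50 = 2.492.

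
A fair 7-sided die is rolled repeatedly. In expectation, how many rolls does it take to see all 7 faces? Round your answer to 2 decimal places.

Split into phases: going from k distinct to k+1 distinct takes on average 7/(7-k) rolls.
E[T] = 7/7 + 7/6 + 7/5 + ... + 7/2 + 7/1 = 7·H_{7}.
H_{7} = 2.593, so E[T] = 18.150.

18.15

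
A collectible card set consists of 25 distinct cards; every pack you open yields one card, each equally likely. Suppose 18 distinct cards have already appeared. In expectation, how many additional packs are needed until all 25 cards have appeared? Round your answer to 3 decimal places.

The wait to go from k to k+1 distinct cards is geometric with mean 25/(25-k).
Sum over k = 18,...,24: E = 25/7 + 25/6 + 25/5 + ... + 25/2 + 25/1 = 64.8214.

64.821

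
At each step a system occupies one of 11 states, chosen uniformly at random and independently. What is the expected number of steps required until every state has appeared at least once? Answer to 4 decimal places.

33.2187

After k distinct states have appeared, the next step gives a new one with probability (11-k)/11, so the expected wait for the (k+1)-th is 11/(11-k).
E[T] = 11/11 + 11/10 + 11/9 + ... + 11/2 + 11/1 = 11·H_{11}.
H_{11} = 3.01988, so E[T] = 33.21865.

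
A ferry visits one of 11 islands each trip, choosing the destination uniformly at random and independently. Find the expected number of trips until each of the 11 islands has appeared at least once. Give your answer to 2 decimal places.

33.22

After k distinct islands have appeared, the next trip gives a new one with probability (11-k)/11, so the expected wait for the (k+1)-th is 11/(11-k).
E[T] = 11/11 + 11/10 + 11/9 + ... + 11/2 + 11/1 = 11·H_{11}.
H_{11} = 3.020, so E[T] = 33.219.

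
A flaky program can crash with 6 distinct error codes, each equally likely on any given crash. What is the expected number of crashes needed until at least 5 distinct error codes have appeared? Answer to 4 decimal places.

With k distinct error codes already seen, the next new one arrives after an expected 6/(6-k) crashes.
Sum over k = 0,...,4: E = 6/6 + 6/5 + 6/4 + 6/3 + 6/2 = 8.70000.

8.7000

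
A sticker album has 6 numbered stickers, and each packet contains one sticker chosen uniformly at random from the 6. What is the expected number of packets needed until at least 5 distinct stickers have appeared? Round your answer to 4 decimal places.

Going from k to k+1 distinct takes a geometric number of packets with mean 6/(6-k).
Sum over k = 0,...,4: E = 6/6 + 6/5 + 6/4 + 6/3 + 6/2 = 8.70000.

8.7000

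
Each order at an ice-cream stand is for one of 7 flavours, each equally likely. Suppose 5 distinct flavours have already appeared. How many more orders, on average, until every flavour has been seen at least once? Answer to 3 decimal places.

From k distinct to k+1 distinct takes on average 7/(7-k) orders.
Sum over k = 5,...,6: E = 7/2 + 7/1 = 10.5000.

10.500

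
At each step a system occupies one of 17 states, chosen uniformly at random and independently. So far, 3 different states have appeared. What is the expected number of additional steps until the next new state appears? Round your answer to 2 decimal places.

1.21

The number of steps until the next new state is geometric with success probability 14/17, so its mean is 17/14.
E = 17/14 = 1.214.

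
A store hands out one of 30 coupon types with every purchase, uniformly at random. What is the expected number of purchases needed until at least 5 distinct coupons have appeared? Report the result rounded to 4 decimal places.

5.3709

Going from k to k+1 distinct takes a geometric number of purchases with mean 30/(30-k).
Sum over k = 0,...,4: E = 30/30 + 30/29 + 30/28 + 30/27 + 30/26 = 5.37087.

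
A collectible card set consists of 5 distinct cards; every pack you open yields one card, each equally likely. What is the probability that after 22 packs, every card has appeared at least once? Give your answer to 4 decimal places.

Let A_i be the event that card i is missing after 22 packs. By inclusion–exclusion on the A_i,
P(all seen) = Σ_{j=0}^{5} (-1)^j C(5,j)((5-j)/5)^22
= 1.00000 - 0.03689 + 0.00013 - 0.00000 + 0.00000 - 0.00000
= 0.96324.

0.9632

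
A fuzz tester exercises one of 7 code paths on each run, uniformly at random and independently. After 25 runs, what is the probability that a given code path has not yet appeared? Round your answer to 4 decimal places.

Each run misses the fixed code path with probability (7-1)/7 = 6/7, independently.
P(still missing after 25) = (6/7)^25 = 0.02120.

0.0212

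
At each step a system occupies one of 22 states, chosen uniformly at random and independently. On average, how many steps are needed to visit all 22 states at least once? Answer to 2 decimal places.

81.20

After k distinct states have appeared, the next step gives a new one with probability (22-k)/22, so the expected wait for the (k+1)-th is 22/(22-k).
E[T] = 22/22 + 22/21 + 22/20 + ... + 22/2 + 22/1 = 22·H_{22}.
H_{22} = 3.691, so E[T] = 81.198.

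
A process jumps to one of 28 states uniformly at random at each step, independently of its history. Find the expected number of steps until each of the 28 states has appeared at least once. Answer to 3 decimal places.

After k distinct states have appeared, the next step gives a new one with probability (28-k)/28, so the expected wait for the (k+1)-th is 28/(28-k).
E[T] = 28/28 + 28/27 + 28/26 + ... + 28/2 + 28/1 = 28·H_{28}.
H_{28} = 3.9272, so E[T] = 109.9608.

109.961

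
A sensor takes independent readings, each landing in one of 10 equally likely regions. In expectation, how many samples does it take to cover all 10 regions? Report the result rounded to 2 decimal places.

29.29

Split into phases: going from k distinct to k+1 distinct takes on average 10/(10-k) samples.
E[T] = 10/10 + 10/9 + 10/8 + ... + 10/2 + 10/1 = 10·H_{10}.
H_{10} = 2.929, so E[T] = 29.290.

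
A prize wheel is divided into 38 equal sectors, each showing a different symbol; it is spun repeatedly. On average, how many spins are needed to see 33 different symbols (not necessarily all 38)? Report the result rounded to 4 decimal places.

73.8936

Going from k to k+1 distinct takes a geometric number of spins with mean 38/(38-k).
Sum over k = 0,...,32: E = 38/38 + 38/37 + 38/36 + ... + 38/7 + 38/6 = 73.89361.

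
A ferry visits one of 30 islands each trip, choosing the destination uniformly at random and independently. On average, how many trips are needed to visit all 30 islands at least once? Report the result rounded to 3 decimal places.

After k distinct islands have appeared, the next trip gives a new one with probability (30-k)/30, so the expected wait for the (k+1)-th is 30/(30-k).
E[T] = 30/30 + 30/29 + 30/28 + ... + 30/2 + 30/1 = 30·H_{30}.
H_{30} = 3.9950, so E[T] = 119.8496.

119.850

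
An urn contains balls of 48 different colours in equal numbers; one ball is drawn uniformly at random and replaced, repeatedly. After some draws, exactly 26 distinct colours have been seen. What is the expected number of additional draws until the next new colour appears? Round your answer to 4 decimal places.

Each draw yields a new colour with probability (48-26)/48 = 22/48, so the wait is geometric with mean 48/22.
E = 48/22 = 2.18182.

2.1818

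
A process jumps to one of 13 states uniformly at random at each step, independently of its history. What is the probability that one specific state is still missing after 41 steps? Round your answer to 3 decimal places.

On each step the fixed state fails to appear with probability 12/13.
P(still missing after 41) = (12/13)^41 = 0.0376.

0.038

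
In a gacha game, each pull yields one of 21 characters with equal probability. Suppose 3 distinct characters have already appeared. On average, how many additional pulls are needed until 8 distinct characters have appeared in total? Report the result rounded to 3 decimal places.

6.614

The wait to go from k to k+1 distinct characters is geometric with mean 21/(21-k).
Sum over k = 3,...,7: E = 21/18 + 21/17 + 21/16 + 21/15 + 21/14 = 6.6145.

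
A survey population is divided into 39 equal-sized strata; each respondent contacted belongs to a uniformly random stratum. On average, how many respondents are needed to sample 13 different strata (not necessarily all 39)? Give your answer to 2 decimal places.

With k distinct strata already seen, the next new one arrives after an expected 39/(39-k) respondents.
Sum over k = 0,...,12: E = 39/39 + 39/38 + 39/37 + ... + 39/28 + 39/27 = 15.566.

15.57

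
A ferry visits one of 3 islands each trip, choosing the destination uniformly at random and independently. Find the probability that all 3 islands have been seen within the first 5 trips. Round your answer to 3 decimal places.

0.617

Let A_i be the event that island i is missing after 5 trips. By inclusion–exclusion on the A_i,
P(all seen) = Σ_{j=0}^{3} (-1)^j C(3,j)((3-j)/3)^5
= 1.0000 - 0.3951 + 0.0123 - 0.0000
= 0.6173.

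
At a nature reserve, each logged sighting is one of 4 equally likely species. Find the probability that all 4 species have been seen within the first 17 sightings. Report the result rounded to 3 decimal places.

By inclusion–exclusion over which species are missing,
P(all seen) = Σ_{j=0}^{4} (-1)^j C(4,j)((4-j)/4)^17
= 1.0000 - 0.0301 + 0.0000 - 0.0000 + 0.0000
= 0.9700.

0.970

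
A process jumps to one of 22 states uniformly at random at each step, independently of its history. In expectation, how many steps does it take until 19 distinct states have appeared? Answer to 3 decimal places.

40.865

Going from k to k+1 distinct takes a geometric number of steps with mean 22/(22-k).
Sum over k = 0,...,18: E = 22/22 + 22/21 + 22/20 + ... + 22/5 + 22/4 = 40.8646.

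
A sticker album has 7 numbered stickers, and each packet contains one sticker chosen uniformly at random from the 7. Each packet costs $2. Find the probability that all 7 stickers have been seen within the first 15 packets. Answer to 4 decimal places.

0.4339

Let A_i be the event that sticker i is missing after 15 packets. By inclusion–exclusion on the A_i,
P(all seen) = Σ_{j=0}^{7} (-1)^j C(7,j)((7-j)/7)^15
= 1.00000 - 0.69326 + 0.13499 - 0.00792 + 0.00011 - 0.00000 + 0.00000 - 0.00000
= 0.43392.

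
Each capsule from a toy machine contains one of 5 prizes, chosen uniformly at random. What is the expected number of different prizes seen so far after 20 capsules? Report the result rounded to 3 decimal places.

4.942

For each prize, P(seen in 20 capsules) = 1 - (4/5)^20 = 0.9885.
By linearity of expectation, E[distinct seen] = 5·(1 - (4/5)^20) = 4.9424.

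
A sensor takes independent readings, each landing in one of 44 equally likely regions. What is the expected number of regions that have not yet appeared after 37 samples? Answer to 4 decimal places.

For each region, P(unseen after 37) = (43/44)^37 = 0.42715.
By linearity of expectation, E[unseen] = 44·(43/44)^37 = 18.79475.

18.7947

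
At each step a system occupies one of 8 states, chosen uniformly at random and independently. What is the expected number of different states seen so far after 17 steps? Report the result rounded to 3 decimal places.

7.174

For each state, P(seen in 17 steps) = 1 - (7/8)^17 = 0.8967.
By linearity of expectation, E[distinct seen] = 8·(1 - (7/8)^17) = 7.1735.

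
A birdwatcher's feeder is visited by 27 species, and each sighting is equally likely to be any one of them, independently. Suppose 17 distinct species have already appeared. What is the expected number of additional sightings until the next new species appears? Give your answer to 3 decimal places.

2.700

Each sighting yields a new species with probability (27-17)/27 = 10/27, so the wait is geometric with mean 27/10.
E = 27/10 = 2.7000.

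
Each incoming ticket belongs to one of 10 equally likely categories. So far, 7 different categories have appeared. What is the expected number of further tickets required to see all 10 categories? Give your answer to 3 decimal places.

With k distinct categories already seen, the next new one takes an expected 10/(10-k) tickets.
Sum over k = 7,...,9: E = 10/3 + 10/2 + 10/1 = 18.3333.

18.333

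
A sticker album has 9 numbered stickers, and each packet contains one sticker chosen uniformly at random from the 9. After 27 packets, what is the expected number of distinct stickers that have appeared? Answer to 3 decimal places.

For each sticker, P(seen in 27 packets) = 1 - (8/9)^27 = 0.9584.
By linearity of expectation, E[distinct seen] = 9·(1 - (8/9)^27) = 8.6258.

8.626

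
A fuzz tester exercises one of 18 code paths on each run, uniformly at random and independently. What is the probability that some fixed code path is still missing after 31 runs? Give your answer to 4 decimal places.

0.1700

Each run misses the fixed code path with probability (18-1)/18 = 17/18, independently.
P(still missing after 31) = (17/18)^31 = 0.17001.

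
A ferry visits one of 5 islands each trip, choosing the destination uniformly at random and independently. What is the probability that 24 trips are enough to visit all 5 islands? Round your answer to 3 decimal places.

0.976

By inclusion–exclusion over which islands are missing,
P(all seen) = Σ_{j=0}^{5} (-1)^j C(5,j)((5-j)/5)^24
= 1.0000 - 0.0236 + 0.0000 - 0.0000 + 0.0000 - 0.0000
= 0.9764.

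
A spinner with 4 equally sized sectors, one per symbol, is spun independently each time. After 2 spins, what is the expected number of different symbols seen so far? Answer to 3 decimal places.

For each symbol, P(seen in 2 spins) = 1 - (3/4)^2 = 0.4375.
By linearity of expectation, E[distinct seen] = 4·(1 - (3/4)^2) = 1.7500.

1.750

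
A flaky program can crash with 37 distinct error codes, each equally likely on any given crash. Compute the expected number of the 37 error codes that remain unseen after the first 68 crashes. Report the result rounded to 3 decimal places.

For each error code, P(unseen after 68) = (36/37)^68 = 0.1552.
By linearity of expectation, E[unseen] = 37·(36/37)^68 = 5.7419.

5.742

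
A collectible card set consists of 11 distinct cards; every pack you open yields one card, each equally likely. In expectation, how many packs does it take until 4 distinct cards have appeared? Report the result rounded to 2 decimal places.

4.70

Going from k to k+1 distinct takes a geometric number of packs with mean 11/(11-k).
Sum over k = 0,...,3: E = 11/11 + 11/10 + 11/9 + 11/8 = 4.697.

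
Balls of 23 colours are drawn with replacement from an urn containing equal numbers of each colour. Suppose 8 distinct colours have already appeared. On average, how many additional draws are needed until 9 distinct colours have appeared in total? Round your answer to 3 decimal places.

The wait to go from k to k+1 distinct colours is geometric with mean 23/(23-k).
Only the k = 8 term is needed: E = 23/15 = 1.5333.

1.533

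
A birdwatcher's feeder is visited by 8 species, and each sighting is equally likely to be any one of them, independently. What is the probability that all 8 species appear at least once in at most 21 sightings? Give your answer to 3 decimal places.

Let A_i be the event that species i is missing after 21 sightings. By inclusion–exclusion on the A_i,
P(all seen) = Σ_{j=0}^{8} (-1)^j C(8,j)((8-j)/8)^21
= 1.0000 - 0.4845 + 0.0666 - 0.0029 + 0.0000 - 0.0000 + 0.0000 - 0.0000 + 0.0000
= 0.5793.

0.579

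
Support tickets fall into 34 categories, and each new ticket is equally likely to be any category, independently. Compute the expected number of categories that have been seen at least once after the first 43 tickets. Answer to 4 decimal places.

For each category, P(seen in 43 tickets) = 1 - (33/34)^43 = 0.72298.
By linearity of expectation, E[distinct seen] = 34·(1 - (33/34)^43) = 24.58143.

24.5814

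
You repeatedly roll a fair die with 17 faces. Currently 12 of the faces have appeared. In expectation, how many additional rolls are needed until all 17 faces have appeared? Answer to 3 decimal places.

38.817

With k distinct faces already seen, the next new one takes an expected 17/(17-k) rolls.
Sum over k = 12,...,16: E = 17/5 + 17/4 + 17/3 + 17/2 + 17/1 = 38.8167.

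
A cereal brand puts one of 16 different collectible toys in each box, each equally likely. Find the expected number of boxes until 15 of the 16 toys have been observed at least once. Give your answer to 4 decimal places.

38.0917

With k distinct toys already seen, the next new one arrives after an expected 16/(16-k) boxes.
Sum over k = 0,...,14: E = 16/16 + 16/15 + 16/14 + ... + 16/3 + 16/2 = 38.09166.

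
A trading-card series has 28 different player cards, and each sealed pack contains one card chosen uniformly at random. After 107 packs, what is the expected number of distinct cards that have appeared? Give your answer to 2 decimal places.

For each card, P(seen in 107 packs) = 1 - (27/28)^107 = 0.980.
By linearity of expectation, E[distinct seen] = 28·(1 - (27/28)^107) = 27.428.

27.43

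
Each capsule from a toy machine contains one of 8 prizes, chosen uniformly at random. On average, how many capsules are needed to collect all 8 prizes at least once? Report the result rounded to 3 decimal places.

Split into phases: going from k distinct to k+1 distinct takes on average 8/(8-k) capsules.
E[T] = 8/8 + 8/7 + 8/6 + ... + 8/2 + 8/1 = 8·H_{8}.
H_{8} = 2.7179, so E[T] = 21.7429.

21.743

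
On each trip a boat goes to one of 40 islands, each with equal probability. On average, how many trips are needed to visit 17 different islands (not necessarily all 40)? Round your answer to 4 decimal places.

21.7701

Going from k to k+1 distinct takes a geometric number of trips with mean 40/(40-k).
Sum over k = 0,...,16: E = 40/40 + 40/39 + 40/38 + ... + 40/25 + 40/24 = 21.77006.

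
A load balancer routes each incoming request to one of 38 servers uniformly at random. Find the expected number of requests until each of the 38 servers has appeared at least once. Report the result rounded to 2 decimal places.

160.66

Split into phases: going from k distinct to k+1 distinct takes on average 38/(38-k) requests.
E[T] = 38/38 + 38/37 + 38/36 + ... + 38/2 + 38/1 = 38·H_{38}.
H_{38} = 4.228, so E[T] = 160.660.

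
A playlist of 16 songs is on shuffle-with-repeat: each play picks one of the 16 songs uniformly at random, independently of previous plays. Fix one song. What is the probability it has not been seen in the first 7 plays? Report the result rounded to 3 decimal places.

Each play misses the fixed song with probability (16-1)/16 = 15/16, independently.
P(still missing after 7) = (15/16)^7 = 0.6365.

0.637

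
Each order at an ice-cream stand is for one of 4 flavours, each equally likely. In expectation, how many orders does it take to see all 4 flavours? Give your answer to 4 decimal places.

The wait to go from k to k+1 distinct flavours is geometric with mean 4/(4-k).
E[T] = 4/4 + 4/3 + 4/2 + 4/1 = 4·H_{4}.
H_{4} = 2.08333, so E[T] = 8.33333.

8.3333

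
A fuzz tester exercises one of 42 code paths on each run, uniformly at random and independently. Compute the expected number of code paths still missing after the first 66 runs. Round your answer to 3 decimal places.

For each code path, P(unseen after 66) = (41/42)^66 = 0.2038.
By linearity of expectation, E[unseen] = 42·(41/42)^66 = 8.5611.

8.561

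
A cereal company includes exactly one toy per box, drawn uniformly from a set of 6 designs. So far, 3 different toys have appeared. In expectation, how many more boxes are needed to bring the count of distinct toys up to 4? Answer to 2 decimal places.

With k distinct toys already seen, the next new one takes an expected 6/(6-k) boxes.
Only the k = 3 term is needed: E = 6/3 = 2.000.

2.00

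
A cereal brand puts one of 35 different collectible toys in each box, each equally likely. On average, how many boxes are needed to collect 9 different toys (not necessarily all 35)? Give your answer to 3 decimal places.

With k distinct toys already seen, the next new one arrives after an expected 35/(35-k) boxes.
Sum over k = 0,...,8: E = 35/35 + 35/34 + 35/33 + ... + 35/28 + 35/27 = 10.2327.

10.233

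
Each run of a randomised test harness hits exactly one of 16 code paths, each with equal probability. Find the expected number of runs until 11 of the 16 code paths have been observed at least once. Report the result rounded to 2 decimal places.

With k distinct code paths already seen, the next new one arrives after an expected 16/(16-k) runs.
Sum over k = 0,...,10: E = 16/16 + 16/15 + 16/14 + ... + 16/7 + 16/6 = 17.558.

17.56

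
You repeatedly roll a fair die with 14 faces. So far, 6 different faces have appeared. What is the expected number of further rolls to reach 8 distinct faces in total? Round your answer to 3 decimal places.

From k distinct to k+1 distinct takes on average 14/(14-k) rolls.
Sum over k = 6,...,7: E = 14/8 + 14/7 = 3.7500.

3.750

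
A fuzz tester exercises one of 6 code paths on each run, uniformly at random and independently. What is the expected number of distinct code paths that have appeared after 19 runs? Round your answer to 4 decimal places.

For each code path, P(seen in 19 runs) = 1 - (5/6)^19 = 0.96870.
By linearity of expectation, E[distinct seen] = 6·(1 - (5/6)^19) = 5.81219.

5.8122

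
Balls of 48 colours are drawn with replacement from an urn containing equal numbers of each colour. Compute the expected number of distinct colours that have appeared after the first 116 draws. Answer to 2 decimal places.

43.83

For each colour, P(seen in 116 draws) = 1 - (47/48)^116 = 0.913.
By linearity of expectation, E[distinct seen] = 48·(1 - (47/48)^116) = 43.825.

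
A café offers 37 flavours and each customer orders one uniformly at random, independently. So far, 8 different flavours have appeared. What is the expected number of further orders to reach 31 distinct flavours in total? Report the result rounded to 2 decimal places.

With k distinct flavours already seen, the next new one takes an expected 37/(37-k) orders.
Sum over k = 8,...,30: E = 37/29 + 37/28 + 37/27 + ... + 37/8 + 37/7 = 55.931.

55.93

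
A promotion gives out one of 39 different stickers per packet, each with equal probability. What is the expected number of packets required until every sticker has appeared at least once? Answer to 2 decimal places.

The wait to go from k to k+1 distinct stickers is geometric with mean 39/(39-k).
E[T] = 39/39 + 39/38 + 39/37 + ... + 39/2 + 39/1 = 39·H_{39}.
H_{39} = 4.254, so E[T] = 165.888.

165.89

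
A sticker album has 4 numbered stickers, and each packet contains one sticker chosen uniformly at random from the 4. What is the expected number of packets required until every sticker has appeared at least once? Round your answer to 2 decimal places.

The wait to go from k to k+1 distinct stickers is geometric with mean 4/(4-k).
E[T] = 4/4 + 4/3 + 4/2 + 4/1 = 4·H_{4}.
H_{4} = 2.083, so E[T] = 8.333.

8.33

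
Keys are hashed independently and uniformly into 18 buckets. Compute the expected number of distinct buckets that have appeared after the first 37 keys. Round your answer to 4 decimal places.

For each bucket, P(seen in 37 keys) = 1 - (17/18)^37 = 0.87935.
By linearity of expectation, E[distinct seen] = 18·(1 - (17/18)^37) = 15.82830.

15.8283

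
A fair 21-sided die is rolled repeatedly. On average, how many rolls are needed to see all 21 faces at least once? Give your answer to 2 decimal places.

76.55

After k distinct faces have appeared, the next roll gives a new one with probability (21-k)/21, so the expected wait for the (k+1)-th is 21/(21-k).
E[T] = 21/21 + 21/20 + 21/19 + ... + 21/2 + 21/1 = 21·H_{21}.
H_{21} = 3.645, so E[T] = 76.553.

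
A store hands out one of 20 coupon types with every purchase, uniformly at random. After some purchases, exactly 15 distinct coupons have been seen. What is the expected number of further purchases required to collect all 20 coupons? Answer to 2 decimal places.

45.67

With k distinct coupons already seen, the next new one takes an expected 20/(20-k) purchases.
Sum over k = 15,...,19: E = 20/5 + 20/4 + 20/3 + 20/2 + 20/1 = 45.667.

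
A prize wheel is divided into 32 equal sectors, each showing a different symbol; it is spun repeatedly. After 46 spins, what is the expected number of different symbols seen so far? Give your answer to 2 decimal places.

24.57

For each symbol, P(seen in 46 spins) = 1 - (31/32)^46 = 0.768.
By linearity of expectation, E[distinct seen] = 32·(1 - (31/32)^46) = 24.572.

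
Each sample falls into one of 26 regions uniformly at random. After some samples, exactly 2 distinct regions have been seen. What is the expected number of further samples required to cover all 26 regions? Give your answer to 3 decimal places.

With k distinct regions already seen, the next new one takes an expected 26/(26-k) samples.
Sum over k = 2,...,25: E = 26/24 + 26/23 + 26/22 + ... + 26/2 + 26/1 = 98.1749.

98.175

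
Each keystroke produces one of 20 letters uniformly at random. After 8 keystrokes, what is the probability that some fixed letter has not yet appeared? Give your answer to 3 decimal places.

On each keystroke the fixed letter fails to appear with probability 19/20.
P(still missing after 8) = (19/20)^8 = 0.6634.

0.663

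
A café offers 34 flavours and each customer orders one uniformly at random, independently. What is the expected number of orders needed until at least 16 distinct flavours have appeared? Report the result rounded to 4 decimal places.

Going from k to k+1 distinct takes a geometric number of orders with mean 34/(34-k).
Sum over k = 0,...,15: E = 34/34 + 34/33 + 34/32 + ... + 34/20 + 34/19 = 21.18547.

21.1855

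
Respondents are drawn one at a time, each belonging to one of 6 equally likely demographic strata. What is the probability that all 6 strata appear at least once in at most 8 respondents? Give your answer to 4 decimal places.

Let A_i be the event that stratum i is missing after 8 respondents. By inclusion–exclusion on the A_i,
P(all seen) = Σ_{j=0}^{6} (-1)^j C(6,j)((6-j)/6)^8
= 1.00000 - 1.39541 + 0.58528 - 0.07813 + 0.00229 - 0.00000 + 0.00000
= 0.11403.

0.1140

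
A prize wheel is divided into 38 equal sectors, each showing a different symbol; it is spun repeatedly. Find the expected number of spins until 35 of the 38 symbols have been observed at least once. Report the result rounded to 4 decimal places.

With k distinct symbols already seen, the next new one arrives after an expected 38/(38-k) spins.
Sum over k = 0,...,34: E = 38/38 + 38/37 + 38/36 + ... + 38/5 + 38/4 = 90.99361.

90.9936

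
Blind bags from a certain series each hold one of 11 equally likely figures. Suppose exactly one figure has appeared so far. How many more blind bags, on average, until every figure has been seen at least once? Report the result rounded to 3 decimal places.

From k distinct to k+1 distinct takes on average 11/(11-k) blind bags.
Sum over k = 1,...,10: E = 11/10 + 11/9 + 11/8 + ... + 11/2 + 11/1 = 32.2187.

32.219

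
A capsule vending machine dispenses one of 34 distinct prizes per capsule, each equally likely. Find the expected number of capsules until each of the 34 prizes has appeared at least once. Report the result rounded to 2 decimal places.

After k distinct prizes have appeared, the next capsule gives a new one with probability (34-k)/34, so the expected wait for the (k+1)-th is 34/(34-k).
E[T] = 34/34 + 34/33 + 34/32 + ... + 34/2 + 34/1 = 34·H_{34}.
H_{34} = 4.118, so E[T] = 140.019.

140.02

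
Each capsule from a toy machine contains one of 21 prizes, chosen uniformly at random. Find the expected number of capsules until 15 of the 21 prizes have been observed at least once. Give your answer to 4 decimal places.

25.1025

Going from k to k+1 distinct takes a geometric number of capsules with mean 21/(21-k).
Sum over k = 0,...,14: E = 21/21 + 21/20 + 21/19 + ... + 21/8 + 21/7 = 25.10253.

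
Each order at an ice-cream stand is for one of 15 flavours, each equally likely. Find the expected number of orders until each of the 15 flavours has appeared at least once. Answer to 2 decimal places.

After k distinct flavours have appeared, the next order gives a new one with probability (15-k)/15, so the expected wait for the (k+1)-th is 15/(15-k).
E[T] = 15/15 + 15/14 + 15/13 + ... + 15/2 + 15/1 = 15·H_{15}.
H_{15} = 3.318, so E[T] = 49.773.

49.77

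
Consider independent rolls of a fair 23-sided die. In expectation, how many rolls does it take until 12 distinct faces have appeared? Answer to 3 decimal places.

Going from k to k+1 distinct takes a geometric number of rolls with mean 23/(23-k).
Sum over k = 0,...,11: E = 23/23 + 23/22 + 23/21 + ... + 23/13 + 23/12 = 16.4315.

16.432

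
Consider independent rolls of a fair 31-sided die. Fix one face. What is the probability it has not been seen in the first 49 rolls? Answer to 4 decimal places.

On each roll the fixed face fails to appear with probability 30/31.
P(still missing after 49) = (30/31)^49 = 0.20055.

0.2005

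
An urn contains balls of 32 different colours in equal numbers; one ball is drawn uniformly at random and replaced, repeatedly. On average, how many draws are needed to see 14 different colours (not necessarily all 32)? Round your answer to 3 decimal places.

Going from k to k+1 distinct takes a geometric number of draws with mean 32/(32-k).
Sum over k = 0,...,13: E = 32/32 + 32/31 + 32/30 + ... + 32/20 + 32/19 = 18.0284.

18.028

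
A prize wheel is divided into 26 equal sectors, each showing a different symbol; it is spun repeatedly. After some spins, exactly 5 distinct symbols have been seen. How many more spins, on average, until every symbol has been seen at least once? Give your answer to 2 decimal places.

94.78

From k distinct to k+1 distinct takes on average 26/(26-k) spins.
Sum over k = 5,...,25: E = 26/21 + 26/20 + 26/19 + ... + 26/2 + 26/1 = 94.779.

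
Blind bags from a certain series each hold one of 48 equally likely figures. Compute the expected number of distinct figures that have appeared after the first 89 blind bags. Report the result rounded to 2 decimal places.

40.63

For each figure, P(seen in 89 blind bags) = 1 - (47/48)^89 = 0.846.
By linearity of expectation, E[distinct seen] = 48·(1 - (47/48)^89) = 40.630.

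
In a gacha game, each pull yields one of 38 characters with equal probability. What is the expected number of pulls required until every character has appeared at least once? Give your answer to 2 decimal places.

160.66

Split into phases: going from k distinct to k+1 distinct takes on average 38/(38-k) pulls.
E[T] = 38/38 + 38/37 + 38/36 + ... + 38/2 + 38/1 = 38·H_{38}.
H_{38} = 4.228, so E[T] = 160.660.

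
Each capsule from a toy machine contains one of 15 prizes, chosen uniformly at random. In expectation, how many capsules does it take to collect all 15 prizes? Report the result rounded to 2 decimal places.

49.77

Split into phases: going from k distinct to k+1 distinct takes on average 15/(15-k) capsules.
E[T] = 15/15 + 15/14 + 15/13 + ... + 15/2 + 15/1 = 15·H_{15}.
H_{15} = 3.318, so E[T] = 49.773.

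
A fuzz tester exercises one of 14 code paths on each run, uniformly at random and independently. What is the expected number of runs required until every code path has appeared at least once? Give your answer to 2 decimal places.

After k distinct code paths have appeared, the next run gives a new one with probability (14-k)/14, so the expected wait for the (k+1)-th is 14/(14-k).
E[T] = 14/14 + 14/13 + 14/12 + ... + 14/2 + 14/1 = 14·H_{14}.
H_{14} = 3.252, so E[T] = 45.522.

45.52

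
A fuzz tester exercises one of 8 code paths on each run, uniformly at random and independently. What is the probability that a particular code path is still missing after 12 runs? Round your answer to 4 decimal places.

Each run misses the fixed code path with probability (8-1)/8 = 7/8, independently.
P(still missing after 12) = (7/8)^12 = 0.20142.

0.2014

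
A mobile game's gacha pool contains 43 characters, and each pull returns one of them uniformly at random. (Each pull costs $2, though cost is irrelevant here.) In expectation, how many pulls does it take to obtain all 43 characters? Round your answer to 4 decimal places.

187.0499

After k distinct characters have appeared, the next pull gives a new one with probability (43-k)/43, so the expected wait for the (k+1)-th is 43/(43-k).
E[T] = 43/43 + 43/42 + 43/41 + ... + 43/2 + 43/1 = 43·H_{43}.
H_{43} = 4.35000, so E[T] = 187.04994.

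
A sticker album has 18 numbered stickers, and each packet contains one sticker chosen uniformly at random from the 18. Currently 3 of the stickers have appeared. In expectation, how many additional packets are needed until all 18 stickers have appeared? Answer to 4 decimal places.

From k distinct to k+1 distinct takes on average 18/(18-k) packets.
Sum over k = 3,...,17: E = 18/15 + 18/14 + 18/13 + ... + 18/2 + 18/1 = 59.72812.

59.7281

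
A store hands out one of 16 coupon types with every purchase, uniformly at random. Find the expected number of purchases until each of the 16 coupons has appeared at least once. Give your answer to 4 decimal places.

54.0917

The wait to go from k to k+1 distinct coupons is geometric with mean 16/(16-k).
E[T] = 16/16 + 16/15 + 16/14 + ... + 16/2 + 16/1 = 16·H_{16}.
H_{16} = 3.38073, so E[T] = 54.09166.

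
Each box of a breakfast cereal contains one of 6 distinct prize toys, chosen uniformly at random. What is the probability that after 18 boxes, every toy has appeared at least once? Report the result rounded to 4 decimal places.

0.7847

By inclusion–exclusion over which toys are missing,
P(all seen) = Σ_{j=0}^{6} (-1)^j C(6,j)((6-j)/6)^18
= 1.00000 - 0.22537 + 0.01015 - 0.00008 + 0.00000 - 0.00000 + 0.00000
= 0.78471.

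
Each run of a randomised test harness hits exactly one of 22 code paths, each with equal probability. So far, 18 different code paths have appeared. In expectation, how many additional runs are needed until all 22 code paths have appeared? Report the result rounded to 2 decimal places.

The wait to go from k to k+1 distinct code paths is geometric with mean 22/(22-k).
Sum over k = 18,...,21: E = 22/4 + 22/3 + 22/2 + 22/1 = 45.833.

45.83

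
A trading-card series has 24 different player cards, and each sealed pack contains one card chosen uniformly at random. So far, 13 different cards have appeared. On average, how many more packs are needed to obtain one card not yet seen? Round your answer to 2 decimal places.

2.18

The number of packs until the next new card is geometric with success probability 11/24, so its mean is 24/11.
E = 24/11 = 2.182.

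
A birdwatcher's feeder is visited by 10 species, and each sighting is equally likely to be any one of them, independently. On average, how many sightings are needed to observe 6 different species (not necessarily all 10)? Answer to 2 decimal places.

With k distinct species already seen, the next new one arrives after an expected 10/(10-k) sightings.
Sum over k = 0,...,5: E = 10/10 + 10/9 + 10/8 + 10/7 + 10/6 + 10/5 = 8.456.

8.46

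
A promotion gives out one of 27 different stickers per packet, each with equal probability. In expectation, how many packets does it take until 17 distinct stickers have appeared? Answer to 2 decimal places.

25.99

Going from k to k+1 distinct takes a geometric number of packets with mean 27/(27-k).
Sum over k = 0,...,16: E = 27/27 + 27/26 + 27/25 + ... + 27/12 + 27/11 = 25.987.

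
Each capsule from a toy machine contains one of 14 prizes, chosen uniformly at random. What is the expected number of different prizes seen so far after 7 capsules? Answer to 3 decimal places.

For each prize, P(seen in 7 capsules) = 1 - (13/14)^7 = 0.4047.
By linearity of expectation, E[distinct seen] = 14·(1 - (13/14)^7) = 5.6664.

5.666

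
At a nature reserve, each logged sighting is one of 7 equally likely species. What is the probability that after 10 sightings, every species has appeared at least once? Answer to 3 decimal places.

Let A_i be the event that species i is missing after 10 sightings. By inclusion–exclusion on the A_i,
P(all seen) = Σ_{j=0}^{7} (-1)^j C(7,j)((7-j)/7)^10
= 1.0000 - 1.4984 + 0.7260 - 0.1299 + 0.0073 - 0.0001 + 0.0000 - 0.0000
= 0.1049.

0.105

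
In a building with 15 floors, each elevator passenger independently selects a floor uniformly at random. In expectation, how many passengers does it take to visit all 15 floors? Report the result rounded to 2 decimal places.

49.77

The wait to go from k to k+1 distinct floors is geometric with mean 15/(15-k).
E[T] = 15/15 + 15/14 + 15/13 + ... + 15/2 + 15/1 = 15·H_{15}.
H_{15} = 3.318, so E[T] = 49.773.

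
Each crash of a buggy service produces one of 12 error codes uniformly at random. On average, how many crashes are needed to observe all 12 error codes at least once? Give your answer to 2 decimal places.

The wait to go from k to k+1 distinct error codes is geometric with mean 12/(12-k).
E[T] = 12/12 + 12/11 + 12/10 + ... + 12/2 + 12/1 = 12·H_{12}.
H_{12} = 3.103, so E[T] = 37.239.

37.24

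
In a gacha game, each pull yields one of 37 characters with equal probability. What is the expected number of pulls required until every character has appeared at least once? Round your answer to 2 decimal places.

After k distinct characters have appeared, the next pull gives a new one with probability (37-k)/37, so the expected wait for the (k+1)-th is 37/(37-k).
E[T] = 37/37 + 37/36 + 37/35 + ... + 37/2 + 37/1 = 37·H_{37}.
H_{37} = 4.202, so E[T] = 155.459.

155.46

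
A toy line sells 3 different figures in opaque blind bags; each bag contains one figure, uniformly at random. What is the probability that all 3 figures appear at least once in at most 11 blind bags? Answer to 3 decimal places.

Let A_i be the event that figure i is missing after 11 blind bags. By inclusion–exclusion on the A_i,
P(all seen) = Σ_{j=0}^{3} (-1)^j C(3,j)((3-j)/3)^11
= 1.0000 - 0.0347 + 0.0000 - 0.0000
= 0.9653.

0.965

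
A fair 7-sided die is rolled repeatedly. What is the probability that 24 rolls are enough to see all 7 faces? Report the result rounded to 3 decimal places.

0.833

By inclusion–exclusion over which faces are missing,
P(all seen) = Σ_{j=0}^{7} (-1)^j C(7,j)((7-j)/7)^24
= 1.0000 - 0.1731 + 0.0065 - 0.0001 + 0.0000 - 0.0000 + 0.0000 - 0.0000
= 0.8334.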